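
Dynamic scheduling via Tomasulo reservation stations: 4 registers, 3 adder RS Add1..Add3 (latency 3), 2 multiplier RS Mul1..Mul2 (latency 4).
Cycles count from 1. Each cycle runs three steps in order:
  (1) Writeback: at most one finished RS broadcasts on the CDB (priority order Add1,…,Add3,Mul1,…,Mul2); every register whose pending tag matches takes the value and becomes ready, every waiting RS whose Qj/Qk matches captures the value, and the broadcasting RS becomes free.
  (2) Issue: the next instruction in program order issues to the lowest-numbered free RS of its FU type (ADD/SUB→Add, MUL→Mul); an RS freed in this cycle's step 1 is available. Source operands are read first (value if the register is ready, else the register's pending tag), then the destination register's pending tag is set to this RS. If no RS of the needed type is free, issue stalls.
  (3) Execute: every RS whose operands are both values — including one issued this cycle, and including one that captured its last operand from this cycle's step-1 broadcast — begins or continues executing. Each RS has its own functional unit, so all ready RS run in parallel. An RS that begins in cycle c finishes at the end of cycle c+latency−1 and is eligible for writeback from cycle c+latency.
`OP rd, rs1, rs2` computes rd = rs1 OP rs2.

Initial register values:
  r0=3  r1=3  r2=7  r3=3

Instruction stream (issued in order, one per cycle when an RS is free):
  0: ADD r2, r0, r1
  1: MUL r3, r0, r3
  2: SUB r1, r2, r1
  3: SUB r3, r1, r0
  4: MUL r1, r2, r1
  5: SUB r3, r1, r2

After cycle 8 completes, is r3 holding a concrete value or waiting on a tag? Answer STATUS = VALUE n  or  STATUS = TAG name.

c1: issue ADD r2<-Add1 | r0:3,r1:3,r2:Add1,r3:3
c2: issue MUL r3<-Mul1 | r0:3,r1:3,r2:Add1,r3:Mul1
c3: issue SUB r1<-Add2 | r0:3,r1:Add2,r2:Add1,r3:Mul1
c4: CDB Add1=6; issue SUB r3<-Add1 | r0:3,r1:Add2,r2:6,r3:Add1
c5: issue MUL r1<-Mul2 | r0:3,r1:Mul2,r2:6,r3:Add1
c6: CDB Mul1=9; issue SUB r3<-Add3 | r0:3,r1:Mul2,r2:6,r3:Add3
c7: CDB Add2=3 | r0:3,r1:Mul2,r2:6,r3:Add3
c8: - | r0:3,r1:Mul2,r2:6,r3:Add3

STATUS = TAG Add3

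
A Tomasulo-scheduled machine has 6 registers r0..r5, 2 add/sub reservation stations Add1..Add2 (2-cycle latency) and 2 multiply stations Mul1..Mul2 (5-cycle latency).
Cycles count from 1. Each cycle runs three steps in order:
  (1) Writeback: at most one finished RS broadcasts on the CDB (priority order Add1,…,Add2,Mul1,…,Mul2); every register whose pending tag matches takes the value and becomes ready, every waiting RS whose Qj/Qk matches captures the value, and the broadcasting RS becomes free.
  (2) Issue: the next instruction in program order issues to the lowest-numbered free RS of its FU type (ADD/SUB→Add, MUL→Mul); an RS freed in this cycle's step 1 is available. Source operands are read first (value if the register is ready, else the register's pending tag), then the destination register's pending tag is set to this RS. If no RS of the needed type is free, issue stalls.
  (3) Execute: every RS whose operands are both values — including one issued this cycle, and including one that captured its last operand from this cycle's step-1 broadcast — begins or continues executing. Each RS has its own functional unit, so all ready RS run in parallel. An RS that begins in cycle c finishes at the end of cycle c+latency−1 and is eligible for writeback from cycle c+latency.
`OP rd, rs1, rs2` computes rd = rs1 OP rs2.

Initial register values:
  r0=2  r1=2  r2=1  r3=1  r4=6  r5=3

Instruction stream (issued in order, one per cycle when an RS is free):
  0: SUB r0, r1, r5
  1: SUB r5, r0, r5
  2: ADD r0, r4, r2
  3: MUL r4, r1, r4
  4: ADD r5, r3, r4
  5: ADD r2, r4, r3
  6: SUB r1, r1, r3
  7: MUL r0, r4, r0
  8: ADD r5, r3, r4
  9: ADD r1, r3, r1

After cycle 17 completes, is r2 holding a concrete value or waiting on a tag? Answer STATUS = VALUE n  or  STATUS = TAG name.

STATUS = VALUE 13

c1: issue SUB r0<-Add1 | r0:Add1,r1:2,r2:1,r3:1,r4:6,r5:3
c2: issue SUB r5<-Add2 | r0:Add1,r1:2,r2:1,r3:1,r4:6,r5:Add2
c3: CDB Add1=-1; issue ADD r0<-Add1 | r0:Add1,r1:2,r2:1,r3:1,r4:6,r5:Add2
c4: issue MUL r4<-Mul1 | r0:Add1,r1:2,r2:1,r3:1,r4:Mul1,r5:Add2
c5: CDB Add1=7; issue ADD r5<-Add1 | r0:7,r1:2,r2:1,r3:1,r4:Mul1,r5:Add1
c6: CDB Add2=-4; issue ADD r2<-Add2 | r0:7,r1:2,r2:Add2,r3:1,r4:Mul1,r5:Add1
c7: stall | r0:7,r1:2,r2:Add2,r3:1,r4:Mul1,r5:Add1
c8: stall | r0:7,r1:2,r2:Add2,r3:1,r4:Mul1,r5:Add1
c9: CDB Mul1=12; stall | r0:7,r1:2,r2:Add2,r3:1,r4:12,r5:Add1
c10: stall | r0:7,r1:2,r2:Add2,r3:1,r4:12,r5:Add1
c11: CDB Add1=13; issue SUB r1<-Add1 | r0:7,r1:Add1,r2:Add2,r3:1,r4:12,r5:13
c12: CDB Add2=13; issue MUL r0<-Mul1 | r0:Mul1,r1:Add1,r2:13,r3:1,r4:12,r5:13
c13: CDB Add1=1; issue ADD r5<-Add1 | r0:Mul1,r1:1,r2:13,r3:1,r4:12,r5:Add1
c14: issue ADD r1<-Add2 | r0:Mul1,r1:Add2,r2:13,r3:1,r4:12,r5:Add1
c15: CDB Add1=13 | r0:Mul1,r1:Add2,r2:13,r3:1,r4:12,r5:13
c16: CDB Add2=2 | r0:Mul1,r1:2,r2:13,r3:1,r4:12,r5:13
c17: CDB Mul1=84 | r0:84,r1:2,r2:13,r3:1,r4:12,r5:13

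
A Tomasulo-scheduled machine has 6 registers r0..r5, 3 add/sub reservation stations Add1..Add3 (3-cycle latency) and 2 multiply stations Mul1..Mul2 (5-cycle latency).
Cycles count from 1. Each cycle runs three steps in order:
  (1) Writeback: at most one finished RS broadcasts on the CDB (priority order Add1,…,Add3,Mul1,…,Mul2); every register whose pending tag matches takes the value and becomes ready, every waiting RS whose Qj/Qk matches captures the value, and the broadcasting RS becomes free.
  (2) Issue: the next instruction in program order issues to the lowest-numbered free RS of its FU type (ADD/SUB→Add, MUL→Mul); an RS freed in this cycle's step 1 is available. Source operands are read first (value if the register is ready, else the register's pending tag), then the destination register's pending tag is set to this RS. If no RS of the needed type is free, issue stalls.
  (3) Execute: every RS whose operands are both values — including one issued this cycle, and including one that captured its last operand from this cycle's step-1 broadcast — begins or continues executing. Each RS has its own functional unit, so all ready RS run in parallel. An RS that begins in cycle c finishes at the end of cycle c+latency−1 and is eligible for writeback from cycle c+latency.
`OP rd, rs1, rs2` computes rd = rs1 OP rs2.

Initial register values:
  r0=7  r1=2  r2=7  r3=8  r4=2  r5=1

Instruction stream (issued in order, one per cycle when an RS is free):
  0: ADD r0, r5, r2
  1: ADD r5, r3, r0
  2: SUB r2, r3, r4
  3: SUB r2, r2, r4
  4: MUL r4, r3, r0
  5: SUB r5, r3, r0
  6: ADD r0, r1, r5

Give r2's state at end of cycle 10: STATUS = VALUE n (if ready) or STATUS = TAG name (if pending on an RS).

STATUS = VALUE 4

c1: issue ADD r0<-Add1 | r0:Add1,r1:2,r2:7,r3:8,r4:2,r5:1
c2: issue ADD r5<-Add2 | r0:Add1,r1:2,r2:7,r3:8,r4:2,r5:Add2
c3: issue SUB r2<-Add3 | r0:Add1,r1:2,r2:Add3,r3:8,r4:2,r5:Add2
c4: CDB Add1=8; issue SUB r2<-Add1 | r0:8,r1:2,r2:Add1,r3:8,r4:2,r5:Add2
c5: issue MUL r4<-Mul1 | r0:8,r1:2,r2:Add1,r3:8,r4:Mul1,r5:Add2
c6: CDB Add3=6; issue SUB r5<-Add3 | r0:8,r1:2,r2:Add1,r3:8,r4:Mul1,r5:Add3
c7: CDB Add2=16; issue ADD r0<-Add2 | r0:Add2,r1:2,r2:Add1,r3:8,r4:Mul1,r5:Add3
c8: - | r0:Add2,r1:2,r2:Add1,r3:8,r4:Mul1,r5:Add3
c9: CDB Add1=4 | r0:Add2,r1:2,r2:4,r3:8,r4:Mul1,r5:Add3
c10: CDB Add3=0 | r0:Add2,r1:2,r2:4,r3:8,r4:Mul1,r5:0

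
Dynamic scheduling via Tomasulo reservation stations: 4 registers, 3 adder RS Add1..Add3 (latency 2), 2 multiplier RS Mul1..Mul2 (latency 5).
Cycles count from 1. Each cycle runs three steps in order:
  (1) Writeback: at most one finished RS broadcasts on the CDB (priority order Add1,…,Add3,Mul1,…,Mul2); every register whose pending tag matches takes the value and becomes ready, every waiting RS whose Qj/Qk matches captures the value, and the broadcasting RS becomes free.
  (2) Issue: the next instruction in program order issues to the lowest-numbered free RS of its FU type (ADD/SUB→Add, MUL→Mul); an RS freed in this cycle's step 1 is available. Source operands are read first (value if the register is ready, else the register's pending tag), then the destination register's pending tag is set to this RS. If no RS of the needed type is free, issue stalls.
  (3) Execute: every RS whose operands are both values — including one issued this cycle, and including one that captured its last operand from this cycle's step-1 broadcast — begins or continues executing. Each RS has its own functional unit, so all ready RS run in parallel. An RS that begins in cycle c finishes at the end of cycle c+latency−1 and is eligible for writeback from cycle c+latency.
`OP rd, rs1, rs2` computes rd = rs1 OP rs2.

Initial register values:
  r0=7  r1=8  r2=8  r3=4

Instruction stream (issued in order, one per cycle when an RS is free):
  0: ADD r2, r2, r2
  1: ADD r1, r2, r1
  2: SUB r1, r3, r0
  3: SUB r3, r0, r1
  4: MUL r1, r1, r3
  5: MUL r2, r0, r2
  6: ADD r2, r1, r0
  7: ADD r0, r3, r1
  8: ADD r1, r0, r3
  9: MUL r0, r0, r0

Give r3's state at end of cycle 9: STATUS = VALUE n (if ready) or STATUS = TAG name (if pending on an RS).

cycle 1: issue ADD r2<-Add1 // r0:7,r1:8,r2:Add1,r3:4
cycle 2: issue ADD r1<-Add2 // r0:7,r1:Add2,r2:Add1,r3:4
cycle 3: CDB Add1=16; issue SUB r1<-Add1 // r0:7,r1:Add1,r2:16,r3:4
cycle 4: issue SUB r3<-Add3 // r0:7,r1:Add1,r2:16,r3:Add3
cycle 5: CDB Add1=-3; issue MUL r1<-Mul1 // r0:7,r1:Mul1,r2:16,r3:Add3
cycle 6: CDB Add2=24; issue MUL r2<-Mul2 // r0:7,r1:Mul1,r2:Mul2,r3:Add3
cycle 7: CDB Add3=10; issue ADD r2<-Add1 // r0:7,r1:Mul1,r2:Add1,r3:10
cycle 8: issue ADD r0<-Add2 // r0:Add2,r1:Mul1,r2:Add1,r3:10
cycle 9: issue ADD r1<-Add3 // r0:Add2,r1:Add3,r2:Add1,r3:10

STATUS = VALUE 10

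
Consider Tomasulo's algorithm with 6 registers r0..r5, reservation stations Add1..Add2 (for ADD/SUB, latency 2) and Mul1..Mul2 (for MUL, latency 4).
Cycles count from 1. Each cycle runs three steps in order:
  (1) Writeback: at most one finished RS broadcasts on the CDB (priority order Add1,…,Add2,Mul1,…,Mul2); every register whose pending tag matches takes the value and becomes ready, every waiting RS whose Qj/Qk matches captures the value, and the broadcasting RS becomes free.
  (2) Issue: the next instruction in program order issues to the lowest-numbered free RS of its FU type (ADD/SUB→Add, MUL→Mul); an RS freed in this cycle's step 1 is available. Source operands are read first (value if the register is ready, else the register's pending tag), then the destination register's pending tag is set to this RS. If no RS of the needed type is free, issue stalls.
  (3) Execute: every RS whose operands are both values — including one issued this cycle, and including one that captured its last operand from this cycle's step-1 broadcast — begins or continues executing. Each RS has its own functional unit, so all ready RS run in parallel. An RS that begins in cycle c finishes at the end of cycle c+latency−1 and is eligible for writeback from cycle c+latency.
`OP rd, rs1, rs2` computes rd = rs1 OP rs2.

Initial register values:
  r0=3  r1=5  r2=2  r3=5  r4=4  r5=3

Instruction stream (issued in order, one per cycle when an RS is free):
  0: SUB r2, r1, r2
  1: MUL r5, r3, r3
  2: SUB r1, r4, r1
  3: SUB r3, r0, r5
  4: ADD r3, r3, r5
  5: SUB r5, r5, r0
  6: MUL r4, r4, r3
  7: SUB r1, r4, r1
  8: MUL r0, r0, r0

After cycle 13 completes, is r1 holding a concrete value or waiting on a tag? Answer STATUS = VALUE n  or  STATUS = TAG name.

STATUS = TAG Add1

cycle 1: issue SUB r2<-Add1 // r0:3,r1:5,r2:Add1,r3:5,r4:4,r5:3
cycle 2: issue MUL r5<-Mul1 // r0:3,r1:5,r2:Add1,r3:5,r4:4,r5:Mul1
cycle 3: CDB Add1=3; issue SUB r1<-Add1 // r0:3,r1:Add1,r2:3,r3:5,r4:4,r5:Mul1
cycle 4: issue SUB r3<-Add2 // r0:3,r1:Add1,r2:3,r3:Add2,r4:4,r5:Mul1
cycle 5: CDB Add1=-1; issue ADD r3<-Add1 // r0:3,r1:-1,r2:3,r3:Add1,r4:4,r5:Mul1
cycle 6: CDB Mul1=25; stall // r0:3,r1:-1,r2:3,r3:Add1,r4:4,r5:25
cycle 7: stall // r0:3,r1:-1,r2:3,r3:Add1,r4:4,r5:25
cycle 8: CDB Add2=-22; issue SUB r5<-Add2 // r0:3,r1:-1,r2:3,r3:Add1,r4:4,r5:Add2
cycle 9: issue MUL r4<-Mul1 // r0:3,r1:-1,r2:3,r3:Add1,r4:Mul1,r5:Add2
cycle 10: CDB Add1=3; issue SUB r1<-Add1 // r0:3,r1:Add1,r2:3,r3:3,r4:Mul1,r5:Add2
cycle 11: CDB Add2=22; issue MUL r0<-Mul2 // r0:Mul2,r1:Add1,r2:3,r3:3,r4:Mul1,r5:22
cycle 12: - // r0:Mul2,r1:Add1,r2:3,r3:3,r4:Mul1,r5:22
cycle 13: - // r0:Mul2,r1:Add1,r2:3,r3:3,r4:Mul1,r5:22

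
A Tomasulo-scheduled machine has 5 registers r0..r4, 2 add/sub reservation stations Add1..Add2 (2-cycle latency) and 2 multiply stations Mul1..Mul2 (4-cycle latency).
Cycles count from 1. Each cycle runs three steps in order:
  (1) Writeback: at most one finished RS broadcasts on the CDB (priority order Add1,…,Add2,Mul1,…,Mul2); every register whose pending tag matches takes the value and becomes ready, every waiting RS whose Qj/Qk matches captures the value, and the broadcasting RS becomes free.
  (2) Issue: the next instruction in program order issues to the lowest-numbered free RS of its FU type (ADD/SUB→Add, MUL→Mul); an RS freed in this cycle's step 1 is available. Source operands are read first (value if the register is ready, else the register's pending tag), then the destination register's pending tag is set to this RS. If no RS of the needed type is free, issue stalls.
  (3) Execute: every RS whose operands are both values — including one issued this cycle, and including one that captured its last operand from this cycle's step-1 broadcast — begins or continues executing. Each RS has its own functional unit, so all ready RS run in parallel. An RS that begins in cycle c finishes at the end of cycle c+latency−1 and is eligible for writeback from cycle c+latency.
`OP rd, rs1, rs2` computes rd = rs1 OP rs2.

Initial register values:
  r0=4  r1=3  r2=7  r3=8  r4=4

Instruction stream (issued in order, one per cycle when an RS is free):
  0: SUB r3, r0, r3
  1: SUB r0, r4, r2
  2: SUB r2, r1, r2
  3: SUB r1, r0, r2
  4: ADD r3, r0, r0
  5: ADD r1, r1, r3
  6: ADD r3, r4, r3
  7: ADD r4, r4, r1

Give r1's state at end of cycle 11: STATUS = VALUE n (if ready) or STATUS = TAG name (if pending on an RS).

STATUS = VALUE -5

  c1: issue SUB r3<-Add1  regs: r0:4,r1:3,r2:7,r3:Add1,r4:4
  c2: issue SUB r0<-Add2  regs: r0:Add2,r1:3,r2:7,r3:Add1,r4:4
  c3: CDB Add1=-4; issue SUB r2<-Add1  regs: r0:Add2,r1:3,r2:Add1,r3:-4,r4:4
  c4: CDB Add2=-3; issue SUB r1<-Add2  regs: r0:-3,r1:Add2,r2:Add1,r3:-4,r4:4
  c5: CDB Add1=-4; issue ADD r3<-Add1  regs: r0:-3,r1:Add2,r2:-4,r3:Add1,r4:4
  c6: stall  regs: r0:-3,r1:Add2,r2:-4,r3:Add1,r4:4
  c7: CDB Add1=-6; issue ADD r1<-Add1  regs: r0:-3,r1:Add1,r2:-4,r3:-6,r4:4
  c8: CDB Add2=1; issue ADD r3<-Add2  regs: r0:-3,r1:Add1,r2:-4,r3:Add2,r4:4
  c9: stall  regs: r0:-3,r1:Add1,r2:-4,r3:Add2,r4:4
  c10: CDB Add1=-5; issue ADD r4<-Add1  regs: r0:-3,r1:-5,r2:-4,r3:Add2,r4:Add1
  c11: CDB Add2=-2  regs: r0:-3,r1:-5,r2:-4,r3:-2,r4:Add1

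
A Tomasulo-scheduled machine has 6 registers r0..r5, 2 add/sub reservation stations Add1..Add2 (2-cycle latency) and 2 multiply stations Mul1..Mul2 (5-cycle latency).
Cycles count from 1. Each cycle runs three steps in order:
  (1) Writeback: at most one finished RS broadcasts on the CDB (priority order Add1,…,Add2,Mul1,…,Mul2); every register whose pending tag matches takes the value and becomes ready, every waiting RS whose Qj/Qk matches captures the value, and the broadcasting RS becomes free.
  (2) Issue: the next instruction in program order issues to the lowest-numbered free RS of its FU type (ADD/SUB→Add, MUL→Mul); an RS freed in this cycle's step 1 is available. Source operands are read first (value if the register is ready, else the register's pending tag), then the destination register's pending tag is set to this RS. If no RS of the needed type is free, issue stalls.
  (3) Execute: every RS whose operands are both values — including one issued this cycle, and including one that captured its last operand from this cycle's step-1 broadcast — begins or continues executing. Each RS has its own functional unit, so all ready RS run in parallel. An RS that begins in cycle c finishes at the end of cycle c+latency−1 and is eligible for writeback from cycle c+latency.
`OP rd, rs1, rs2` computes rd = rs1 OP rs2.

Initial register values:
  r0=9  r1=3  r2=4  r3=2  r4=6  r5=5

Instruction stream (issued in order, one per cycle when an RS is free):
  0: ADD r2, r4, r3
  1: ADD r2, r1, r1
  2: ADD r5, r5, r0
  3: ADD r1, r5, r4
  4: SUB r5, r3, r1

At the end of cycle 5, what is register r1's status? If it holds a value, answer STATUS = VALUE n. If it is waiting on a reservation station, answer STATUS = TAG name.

c1: issue ADD r2<-Add1 | r0:9,r1:3,r2:Add1,r3:2,r4:6,r5:5
c2: issue ADD r2<-Add2 | r0:9,r1:3,r2:Add2,r3:2,r4:6,r5:5
c3: CDB Add1=8; issue ADD r5<-Add1 | r0:9,r1:3,r2:Add2,r3:2,r4:6,r5:Add1
c4: CDB Add2=6; issue ADD r1<-Add2 | r0:9,r1:Add2,r2:6,r3:2,r4:6,r5:Add1
c5: CDB Add1=14; issue SUB r5<-Add1 | r0:9,r1:Add2,r2:6,r3:2,r4:6,r5:Add1

STATUS = TAG Add2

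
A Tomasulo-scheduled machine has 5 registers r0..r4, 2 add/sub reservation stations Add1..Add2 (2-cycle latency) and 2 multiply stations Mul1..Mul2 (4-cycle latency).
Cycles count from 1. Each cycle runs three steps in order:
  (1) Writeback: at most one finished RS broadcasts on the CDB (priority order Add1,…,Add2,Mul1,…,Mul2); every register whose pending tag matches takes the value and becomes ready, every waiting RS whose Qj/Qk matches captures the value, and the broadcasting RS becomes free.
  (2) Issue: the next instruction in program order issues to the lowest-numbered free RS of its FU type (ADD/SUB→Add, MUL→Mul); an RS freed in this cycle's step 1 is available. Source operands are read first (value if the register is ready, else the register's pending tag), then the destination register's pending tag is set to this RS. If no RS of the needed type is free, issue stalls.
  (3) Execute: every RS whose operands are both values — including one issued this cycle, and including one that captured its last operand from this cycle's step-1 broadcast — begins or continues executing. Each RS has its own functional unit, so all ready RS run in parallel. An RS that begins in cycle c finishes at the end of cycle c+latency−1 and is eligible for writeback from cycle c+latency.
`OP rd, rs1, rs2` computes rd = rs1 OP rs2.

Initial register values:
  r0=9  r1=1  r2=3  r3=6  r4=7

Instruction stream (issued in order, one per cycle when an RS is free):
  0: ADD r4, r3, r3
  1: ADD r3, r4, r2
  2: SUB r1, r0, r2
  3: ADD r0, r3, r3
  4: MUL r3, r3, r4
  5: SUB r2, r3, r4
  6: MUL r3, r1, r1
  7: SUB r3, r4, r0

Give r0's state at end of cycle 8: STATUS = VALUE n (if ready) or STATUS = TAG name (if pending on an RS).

STATUS = VALUE 30

c1: issue ADD r4<-Add1 | r0:9,r1:1,r2:3,r3:6,r4:Add1
c2: issue ADD r3<-Add2 | r0:9,r1:1,r2:3,r3:Add2,r4:Add1
c3: CDB Add1=12; issue SUB r1<-Add1 | r0:9,r1:Add1,r2:3,r3:Add2,r4:12
c4: stall | r0:9,r1:Add1,r2:3,r3:Add2,r4:12
c5: CDB Add1=6; issue ADD r0<-Add1 | r0:Add1,r1:6,r2:3,r3:Add2,r4:12
c6: CDB Add2=15; issue MUL r3<-Mul1 | r0:Add1,r1:6,r2:3,r3:Mul1,r4:12
c7: issue SUB r2<-Add2 | r0:Add1,r1:6,r2:Add2,r3:Mul1,r4:12
c8: CDB Add1=30; issue MUL r3<-Mul2 | r0:30,r1:6,r2:Add2,r3:Mul2,r4:12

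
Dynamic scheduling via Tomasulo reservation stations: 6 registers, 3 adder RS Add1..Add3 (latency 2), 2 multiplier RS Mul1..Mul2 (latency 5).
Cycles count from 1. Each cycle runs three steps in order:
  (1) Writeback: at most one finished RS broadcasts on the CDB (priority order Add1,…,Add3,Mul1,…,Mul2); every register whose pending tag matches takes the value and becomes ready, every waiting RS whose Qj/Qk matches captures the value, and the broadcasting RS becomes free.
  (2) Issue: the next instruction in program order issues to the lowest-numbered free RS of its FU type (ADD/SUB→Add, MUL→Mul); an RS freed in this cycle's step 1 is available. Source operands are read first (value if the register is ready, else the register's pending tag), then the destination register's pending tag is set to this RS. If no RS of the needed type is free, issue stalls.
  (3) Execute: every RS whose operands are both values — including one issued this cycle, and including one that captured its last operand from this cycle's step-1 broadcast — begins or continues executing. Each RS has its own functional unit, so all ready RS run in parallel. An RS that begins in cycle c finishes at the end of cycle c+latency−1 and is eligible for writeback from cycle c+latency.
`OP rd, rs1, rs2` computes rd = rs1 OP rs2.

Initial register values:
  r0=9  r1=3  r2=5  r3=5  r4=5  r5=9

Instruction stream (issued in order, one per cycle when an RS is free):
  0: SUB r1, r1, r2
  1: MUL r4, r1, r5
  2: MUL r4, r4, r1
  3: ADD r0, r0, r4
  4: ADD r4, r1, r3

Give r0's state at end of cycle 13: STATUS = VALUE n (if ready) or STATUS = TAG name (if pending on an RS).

STATUS = TAG Add1

cycle 1: issue SUB r1<-Add1 // r0:9,r1:Add1,r2:5,r3:5,r4:5,r5:9
cycle 2: issue MUL r4<-Mul1 // r0:9,r1:Add1,r2:5,r3:5,r4:Mul1,r5:9
cycle 3: CDB Add1=-2; issue MUL r4<-Mul2 // r0:9,r1:-2,r2:5,r3:5,r4:Mul2,r5:9
cycle 4: issue ADD r0<-Add1 // r0:Add1,r1:-2,r2:5,r3:5,r4:Mul2,r5:9
cycle 5: issue ADD r4<-Add2 // r0:Add1,r1:-2,r2:5,r3:5,r4:Add2,r5:9
cycle 6: - // r0:Add1,r1:-2,r2:5,r3:5,r4:Add2,r5:9
cycle 7: CDB Add2=3 // r0:Add1,r1:-2,r2:5,r3:5,r4:3,r5:9
cycle 8: CDB Mul1=-18 // r0:Add1,r1:-2,r2:5,r3:5,r4:3,r5:9
cycle 9: - // r0:Add1,r1:-2,r2:5,r3:5,r4:3,r5:9
cycle 10: - // r0:Add1,r1:-2,r2:5,r3:5,r4:3,r5:9
cycle 11: - // r0:Add1,r1:-2,r2:5,r3:5,r4:3,r5:9
cycle 12: - // r0:Add1,r1:-2,r2:5,r3:5,r4:3,r5:9
cycle 13: CDB Mul2=36 // r0:Add1,r1:-2,r2:5,r3:5,r4:3,r5:9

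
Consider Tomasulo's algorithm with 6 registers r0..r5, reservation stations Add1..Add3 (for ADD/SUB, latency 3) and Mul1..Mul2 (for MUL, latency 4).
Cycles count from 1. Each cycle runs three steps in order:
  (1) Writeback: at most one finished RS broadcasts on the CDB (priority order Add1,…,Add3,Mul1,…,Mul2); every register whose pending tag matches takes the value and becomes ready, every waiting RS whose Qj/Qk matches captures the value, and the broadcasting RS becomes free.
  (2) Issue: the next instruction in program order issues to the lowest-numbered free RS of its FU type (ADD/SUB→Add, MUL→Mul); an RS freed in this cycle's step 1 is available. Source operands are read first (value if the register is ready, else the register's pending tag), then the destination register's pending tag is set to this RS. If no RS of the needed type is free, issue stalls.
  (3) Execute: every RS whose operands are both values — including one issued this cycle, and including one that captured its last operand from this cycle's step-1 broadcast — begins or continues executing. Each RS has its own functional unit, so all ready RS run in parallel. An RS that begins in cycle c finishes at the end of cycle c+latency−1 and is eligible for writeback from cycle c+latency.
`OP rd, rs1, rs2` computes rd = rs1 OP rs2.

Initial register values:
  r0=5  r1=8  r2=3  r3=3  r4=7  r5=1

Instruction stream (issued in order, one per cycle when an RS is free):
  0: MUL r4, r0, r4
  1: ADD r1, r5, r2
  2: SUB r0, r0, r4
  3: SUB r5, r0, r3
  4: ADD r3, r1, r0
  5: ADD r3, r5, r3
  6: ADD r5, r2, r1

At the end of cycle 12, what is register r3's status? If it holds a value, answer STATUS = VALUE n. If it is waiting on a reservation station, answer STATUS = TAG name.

STATUS = TAG Add2

cycle 1: issue MUL r4<-Mul1 // r0:5,r1:8,r2:3,r3:3,r4:Mul1,r5:1
cycle 2: issue ADD r1<-Add1 // r0:5,r1:Add1,r2:3,r3:3,r4:Mul1,r5:1
cycle 3: issue SUB r0<-Add2 // r0:Add2,r1:Add1,r2:3,r3:3,r4:Mul1,r5:1
cycle 4: issue SUB r5<-Add3 // r0:Add2,r1:Add1,r2:3,r3:3,r4:Mul1,r5:Add3
cycle 5: CDB Add1=4; issue ADD r3<-Add1 // r0:Add2,r1:4,r2:3,r3:Add1,r4:Mul1,r5:Add3
cycle 6: CDB Mul1=35; stall // r0:Add2,r1:4,r2:3,r3:Add1,r4:35,r5:Add3
cycle 7: stall // r0:Add2,r1:4,r2:3,r3:Add1,r4:35,r5:Add3
cycle 8: stall // r0:Add2,r1:4,r2:3,r3:Add1,r4:35,r5:Add3
cycle 9: CDB Add2=-30; issue ADD r3<-Add2 // r0:-30,r1:4,r2:3,r3:Add2,r4:35,r5:Add3
cycle 10: stall // r0:-30,r1:4,r2:3,r3:Add2,r4:35,r5:Add3
cycle 11: stall // r0:-30,r1:4,r2:3,r3:Add2,r4:35,r5:Add3
cycle 12: CDB Add1=-26; issue ADD r5<-Add1 // r0:-30,r1:4,r2:3,r3:Add2,r4:35,r5:Add1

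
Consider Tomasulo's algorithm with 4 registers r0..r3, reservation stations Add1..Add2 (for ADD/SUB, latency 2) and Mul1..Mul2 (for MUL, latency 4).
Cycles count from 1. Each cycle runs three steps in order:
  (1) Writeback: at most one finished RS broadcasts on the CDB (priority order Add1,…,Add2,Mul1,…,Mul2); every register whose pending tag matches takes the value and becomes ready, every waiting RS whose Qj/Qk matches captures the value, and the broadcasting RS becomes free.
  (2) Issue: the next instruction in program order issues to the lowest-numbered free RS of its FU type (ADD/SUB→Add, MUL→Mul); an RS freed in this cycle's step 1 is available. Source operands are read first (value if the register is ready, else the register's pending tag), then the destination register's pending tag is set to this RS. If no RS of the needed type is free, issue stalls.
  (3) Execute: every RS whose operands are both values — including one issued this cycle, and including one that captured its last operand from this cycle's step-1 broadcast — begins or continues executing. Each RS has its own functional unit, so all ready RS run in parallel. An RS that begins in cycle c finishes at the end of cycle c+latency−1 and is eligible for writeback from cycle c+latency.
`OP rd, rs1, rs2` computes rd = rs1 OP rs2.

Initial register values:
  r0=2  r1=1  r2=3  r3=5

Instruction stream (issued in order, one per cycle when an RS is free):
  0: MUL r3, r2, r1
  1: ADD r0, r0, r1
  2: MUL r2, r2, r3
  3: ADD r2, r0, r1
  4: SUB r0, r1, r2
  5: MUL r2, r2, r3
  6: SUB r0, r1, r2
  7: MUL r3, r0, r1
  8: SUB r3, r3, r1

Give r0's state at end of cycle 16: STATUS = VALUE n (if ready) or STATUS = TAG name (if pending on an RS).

c1: issue MUL r3<-Mul1 | r0:2,r1:1,r2:3,r3:Mul1
c2: issue ADD r0<-Add1 | r0:Add1,r1:1,r2:3,r3:Mul1
c3: issue MUL r2<-Mul2 | r0:Add1,r1:1,r2:Mul2,r3:Mul1
c4: CDB Add1=3; issue ADD r2<-Add1 | r0:3,r1:1,r2:Add1,r3:Mul1
c5: CDB Mul1=3; issue SUB r0<-Add2 | r0:Add2,r1:1,r2:Add1,r3:3
c6: CDB Add1=4; issue MUL r2<-Mul1 | r0:Add2,r1:1,r2:Mul1,r3:3
c7: issue SUB r0<-Add1 | r0:Add1,r1:1,r2:Mul1,r3:3
c8: CDB Add2=-3; stall | r0:Add1,r1:1,r2:Mul1,r3:3
c9: CDB Mul2=9; issue MUL r3<-Mul2 | r0:Add1,r1:1,r2:Mul1,r3:Mul2
c10: CDB Mul1=12; issue SUB r3<-Add2 | r0:Add1,r1:1,r2:12,r3:Add2
c11: - | r0:Add1,r1:1,r2:12,r3:Add2
c12: CDB Add1=-11 | r0:-11,r1:1,r2:12,r3:Add2
c13: - | r0:-11,r1:1,r2:12,r3:Add2
c14: - | r0:-11,r1:1,r2:12,r3:Add2
c15: - | r0:-11,r1:1,r2:12,r3:Add2
c16: CDB Mul2=-11 | r0:-11,r1:1,r2:12,r3:Add2

STATUS = VALUE -11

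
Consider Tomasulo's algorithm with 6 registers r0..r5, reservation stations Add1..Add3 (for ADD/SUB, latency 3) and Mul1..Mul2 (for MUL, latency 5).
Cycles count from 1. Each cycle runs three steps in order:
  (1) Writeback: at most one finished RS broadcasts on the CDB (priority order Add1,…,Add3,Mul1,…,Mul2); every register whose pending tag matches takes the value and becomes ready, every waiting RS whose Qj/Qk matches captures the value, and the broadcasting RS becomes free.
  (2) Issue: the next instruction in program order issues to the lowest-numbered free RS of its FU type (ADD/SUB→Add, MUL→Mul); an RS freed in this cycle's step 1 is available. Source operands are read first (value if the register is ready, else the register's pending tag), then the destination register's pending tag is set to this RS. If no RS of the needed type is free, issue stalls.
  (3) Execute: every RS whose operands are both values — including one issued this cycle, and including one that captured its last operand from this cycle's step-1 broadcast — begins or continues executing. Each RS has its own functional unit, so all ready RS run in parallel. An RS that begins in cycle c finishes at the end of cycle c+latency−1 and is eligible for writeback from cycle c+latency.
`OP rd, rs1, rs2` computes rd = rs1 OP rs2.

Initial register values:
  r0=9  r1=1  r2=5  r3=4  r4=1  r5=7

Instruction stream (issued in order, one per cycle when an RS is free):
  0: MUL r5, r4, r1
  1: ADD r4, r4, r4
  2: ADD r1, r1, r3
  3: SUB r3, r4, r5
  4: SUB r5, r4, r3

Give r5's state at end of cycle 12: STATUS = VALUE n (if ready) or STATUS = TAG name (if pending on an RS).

STATUS = TAG Add1

  c1: issue MUL r5<-Mul1  regs: r0:9,r1:1,r2:5,r3:4,r4:1,r5:Mul1
  c2: issue ADD r4<-Add1  regs: r0:9,r1:1,r2:5,r3:4,r4:Add1,r5:Mul1
  c3: issue ADD r1<-Add2  regs: r0:9,r1:Add2,r2:5,r3:4,r4:Add1,r5:Mul1
  c4: issue SUB r3<-Add3  regs: r0:9,r1:Add2,r2:5,r3:Add3,r4:Add1,r5:Mul1
  c5: CDB Add1=2; issue SUB r5<-Add1  regs: r0:9,r1:Add2,r2:5,r3:Add3,r4:2,r5:Add1
  c6: CDB Add2=5  regs: r0:9,r1:5,r2:5,r3:Add3,r4:2,r5:Add1
  c7: CDB Mul1=1  regs: r0:9,r1:5,r2:5,r3:Add3,r4:2,r5:Add1
  c8: -  regs: r0:9,r1:5,r2:5,r3:Add3,r4:2,r5:Add1
  c9: -  regs: r0:9,r1:5,r2:5,r3:Add3,r4:2,r5:Add1
  c10: CDB Add3=1  regs: r0:9,r1:5,r2:5,r3:1,r4:2,r5:Add1
  c11: -  regs: r0:9,r1:5,r2:5,r3:1,r4:2,r5:Add1
  c12: -  regs: r0:9,r1:5,r2:5,r3:1,r4:2,r5:Add1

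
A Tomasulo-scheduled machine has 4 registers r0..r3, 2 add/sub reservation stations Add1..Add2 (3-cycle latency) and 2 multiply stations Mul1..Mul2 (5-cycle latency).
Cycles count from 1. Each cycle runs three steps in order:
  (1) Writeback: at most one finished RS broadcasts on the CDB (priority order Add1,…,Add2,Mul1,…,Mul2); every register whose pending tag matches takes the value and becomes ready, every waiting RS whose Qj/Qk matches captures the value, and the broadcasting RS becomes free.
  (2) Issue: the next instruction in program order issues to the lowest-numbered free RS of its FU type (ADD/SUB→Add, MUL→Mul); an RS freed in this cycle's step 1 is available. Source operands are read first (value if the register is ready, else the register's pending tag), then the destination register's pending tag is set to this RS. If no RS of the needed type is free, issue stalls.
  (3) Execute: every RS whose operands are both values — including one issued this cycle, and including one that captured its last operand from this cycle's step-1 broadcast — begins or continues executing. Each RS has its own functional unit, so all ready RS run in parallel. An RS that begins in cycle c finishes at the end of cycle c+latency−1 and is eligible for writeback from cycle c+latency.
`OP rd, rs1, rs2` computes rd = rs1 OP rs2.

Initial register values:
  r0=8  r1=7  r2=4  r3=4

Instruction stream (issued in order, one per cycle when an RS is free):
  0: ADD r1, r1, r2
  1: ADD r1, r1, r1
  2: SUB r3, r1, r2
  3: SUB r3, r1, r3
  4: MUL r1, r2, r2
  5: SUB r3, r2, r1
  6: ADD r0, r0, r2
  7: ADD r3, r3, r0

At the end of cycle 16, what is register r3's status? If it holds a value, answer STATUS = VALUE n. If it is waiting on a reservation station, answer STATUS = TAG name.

STATUS = TAG Add2

  c1: issue ADD r1<-Add1  regs: r0:8,r1:Add1,r2:4,r3:4
  c2: issue ADD r1<-Add2  regs: r0:8,r1:Add2,r2:4,r3:4
  c3: stall  regs: r0:8,r1:Add2,r2:4,r3:4
  c4: CDB Add1=11; issue SUB r3<-Add1  regs: r0:8,r1:Add2,r2:4,r3:Add1
  c5: stall  regs: r0:8,r1:Add2,r2:4,r3:Add1
  c6: stall  regs: r0:8,r1:Add2,r2:4,r3:Add1
  c7: CDB Add2=22; issue SUB r3<-Add2  regs: r0:8,r1:22,r2:4,r3:Add2
  c8: issue MUL r1<-Mul1  regs: r0:8,r1:Mul1,r2:4,r3:Add2
  c9: stall  regs: r0:8,r1:Mul1,r2:4,r3:Add2
  c10: CDB Add1=18; issue SUB r3<-Add1  regs: r0:8,r1:Mul1,r2:4,r3:Add1
  c11: stall  regs: r0:8,r1:Mul1,r2:4,r3:Add1
  c12: stall  regs: r0:8,r1:Mul1,r2:4,r3:Add1
  c13: CDB Add2=4; issue ADD r0<-Add2  regs: r0:Add2,r1:Mul1,r2:4,r3:Add1
  c14: CDB Mul1=16; stall  regs: r0:Add2,r1:16,r2:4,r3:Add1
  c15: stall  regs: r0:Add2,r1:16,r2:4,r3:Add1
  c16: CDB Add2=12; issue ADD r3<-Add2  regs: r0:12,r1:16,r2:4,r3:Add2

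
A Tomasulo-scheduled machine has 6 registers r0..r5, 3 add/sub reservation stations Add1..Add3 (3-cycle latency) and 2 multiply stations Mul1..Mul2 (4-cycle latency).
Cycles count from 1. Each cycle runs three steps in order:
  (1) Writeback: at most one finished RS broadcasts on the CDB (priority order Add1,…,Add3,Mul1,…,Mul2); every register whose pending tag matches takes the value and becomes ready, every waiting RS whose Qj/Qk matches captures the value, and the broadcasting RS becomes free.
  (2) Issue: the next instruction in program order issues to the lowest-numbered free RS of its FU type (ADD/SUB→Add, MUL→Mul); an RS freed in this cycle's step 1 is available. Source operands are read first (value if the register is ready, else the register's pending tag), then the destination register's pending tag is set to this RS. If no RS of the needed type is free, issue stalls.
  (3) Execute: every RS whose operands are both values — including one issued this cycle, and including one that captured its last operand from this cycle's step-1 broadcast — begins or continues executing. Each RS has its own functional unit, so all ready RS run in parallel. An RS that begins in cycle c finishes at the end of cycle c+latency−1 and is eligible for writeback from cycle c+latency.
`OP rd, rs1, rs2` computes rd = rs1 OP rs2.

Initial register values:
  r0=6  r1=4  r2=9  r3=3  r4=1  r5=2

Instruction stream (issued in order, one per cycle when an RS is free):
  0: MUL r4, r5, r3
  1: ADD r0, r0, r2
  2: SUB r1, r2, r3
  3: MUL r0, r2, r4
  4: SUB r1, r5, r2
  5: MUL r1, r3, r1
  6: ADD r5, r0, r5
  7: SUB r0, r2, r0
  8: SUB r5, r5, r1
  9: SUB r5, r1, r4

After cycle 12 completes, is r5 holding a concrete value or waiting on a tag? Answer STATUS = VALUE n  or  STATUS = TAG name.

  c1: issue MUL r4<-Mul1  regs: r0:6,r1:4,r2:9,r3:3,r4:Mul1,r5:2
  c2: issue ADD r0<-Add1  regs: r0:Add1,r1:4,r2:9,r3:3,r4:Mul1,r5:2
  c3: issue SUB r1<-Add2  regs: r0:Add1,r1:Add2,r2:9,r3:3,r4:Mul1,r5:2
  c4: issue MUL r0<-Mul2  regs: r0:Mul2,r1:Add2,r2:9,r3:3,r4:Mul1,r5:2
  c5: CDB Add1=15; issue SUB r1<-Add1  regs: r0:Mul2,r1:Add1,r2:9,r3:3,r4:Mul1,r5:2
  c6: CDB Add2=6; stall  regs: r0:Mul2,r1:Add1,r2:9,r3:3,r4:Mul1,r5:2
  c7: CDB Mul1=6; issue MUL r1<-Mul1  regs: r0:Mul2,r1:Mul1,r2:9,r3:3,r4:6,r5:2
  c8: CDB Add1=-7; issue ADD r5<-Add1  regs: r0:Mul2,r1:Mul1,r2:9,r3:3,r4:6,r5:Add1
  c9: issue SUB r0<-Add2  regs: r0:Add2,r1:Mul1,r2:9,r3:3,r4:6,r5:Add1
  c10: issue SUB r5<-Add3  regs: r0:Add2,r1:Mul1,r2:9,r3:3,r4:6,r5:Add3
  c11: CDB Mul2=54; stall  regs: r0:Add2,r1:Mul1,r2:9,r3:3,r4:6,r5:Add3
  c12: CDB Mul1=-21; stall  regs: r0:Add2,r1:-21,r2:9,r3:3,r4:6,r5:Add3

STATUS = TAG Add3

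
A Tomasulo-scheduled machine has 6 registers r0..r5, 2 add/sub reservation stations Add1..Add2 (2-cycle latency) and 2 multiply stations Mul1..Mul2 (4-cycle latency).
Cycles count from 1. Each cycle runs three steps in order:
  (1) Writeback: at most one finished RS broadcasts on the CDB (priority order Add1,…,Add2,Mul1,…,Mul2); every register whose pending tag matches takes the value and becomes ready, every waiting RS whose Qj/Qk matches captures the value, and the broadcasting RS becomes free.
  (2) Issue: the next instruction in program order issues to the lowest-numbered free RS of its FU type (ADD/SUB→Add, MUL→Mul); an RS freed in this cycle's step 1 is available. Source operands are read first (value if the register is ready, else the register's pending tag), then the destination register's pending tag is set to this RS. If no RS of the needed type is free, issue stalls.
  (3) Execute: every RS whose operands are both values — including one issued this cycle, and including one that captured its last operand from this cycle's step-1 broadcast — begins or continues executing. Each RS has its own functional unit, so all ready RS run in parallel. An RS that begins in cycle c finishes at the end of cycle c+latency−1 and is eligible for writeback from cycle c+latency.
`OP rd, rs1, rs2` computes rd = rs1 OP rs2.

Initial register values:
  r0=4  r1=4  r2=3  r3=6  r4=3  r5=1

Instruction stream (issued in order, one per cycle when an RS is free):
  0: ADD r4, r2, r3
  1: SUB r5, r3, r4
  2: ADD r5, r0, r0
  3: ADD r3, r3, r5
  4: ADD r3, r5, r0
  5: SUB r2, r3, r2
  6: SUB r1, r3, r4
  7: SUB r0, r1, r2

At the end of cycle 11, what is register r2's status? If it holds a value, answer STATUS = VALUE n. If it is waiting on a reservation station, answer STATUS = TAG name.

STATUS = VALUE 9

  c1: issue ADD r4<-Add1  regs: r0:4,r1:4,r2:3,r3:6,r4:Add1,r5:1
  c2: issue SUB r5<-Add2  regs: r0:4,r1:4,r2:3,r3:6,r4:Add1,r5:Add2
  c3: CDB Add1=9; issue ADD r5<-Add1  regs: r0:4,r1:4,r2:3,r3:6,r4:9,r5:Add1
  c4: stall  regs: r0:4,r1:4,r2:3,r3:6,r4:9,r5:Add1
  c5: CDB Add1=8; issue ADD r3<-Add1  regs: r0:4,r1:4,r2:3,r3:Add1,r4:9,r5:8
  c6: CDB Add2=-3; issue ADD r3<-Add2  regs: r0:4,r1:4,r2:3,r3:Add2,r4:9,r5:8
  c7: CDB Add1=14; issue SUB r2<-Add1  regs: r0:4,r1:4,r2:Add1,r3:Add2,r4:9,r5:8
  c8: CDB Add2=12; issue SUB r1<-Add2  regs: r0:4,r1:Add2,r2:Add1,r3:12,r4:9,r5:8
  c9: stall  regs: r0:4,r1:Add2,r2:Add1,r3:12,r4:9,r5:8
  c10: CDB Add1=9; issue SUB r0<-Add1  regs: r0:Add1,r1:Add2,r2:9,r3:12,r4:9,r5:8
  c11: CDB Add2=3  regs: r0:Add1,r1:3,r2:9,r3:12,r4:9,r5:8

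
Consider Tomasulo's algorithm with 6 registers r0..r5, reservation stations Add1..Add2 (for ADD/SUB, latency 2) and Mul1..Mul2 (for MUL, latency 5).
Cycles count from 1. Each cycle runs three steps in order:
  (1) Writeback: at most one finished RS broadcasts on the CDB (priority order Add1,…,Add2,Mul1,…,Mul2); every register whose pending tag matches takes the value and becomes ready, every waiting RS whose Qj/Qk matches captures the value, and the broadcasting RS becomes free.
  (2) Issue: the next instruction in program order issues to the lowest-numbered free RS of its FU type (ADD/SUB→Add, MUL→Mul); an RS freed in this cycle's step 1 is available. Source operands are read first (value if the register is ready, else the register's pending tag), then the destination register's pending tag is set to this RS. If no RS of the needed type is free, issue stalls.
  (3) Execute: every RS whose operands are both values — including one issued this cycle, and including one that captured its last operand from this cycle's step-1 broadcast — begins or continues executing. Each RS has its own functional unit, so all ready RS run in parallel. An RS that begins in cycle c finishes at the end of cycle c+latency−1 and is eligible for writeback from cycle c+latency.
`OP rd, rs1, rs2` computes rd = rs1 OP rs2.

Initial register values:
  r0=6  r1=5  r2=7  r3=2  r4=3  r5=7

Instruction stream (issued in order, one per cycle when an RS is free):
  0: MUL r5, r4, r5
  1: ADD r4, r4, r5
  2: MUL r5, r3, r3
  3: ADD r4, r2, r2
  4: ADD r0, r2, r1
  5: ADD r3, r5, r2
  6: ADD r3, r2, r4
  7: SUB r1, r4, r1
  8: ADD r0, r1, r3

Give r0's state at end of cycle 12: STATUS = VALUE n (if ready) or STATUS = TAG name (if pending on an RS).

STATUS = TAG Add2

  c1: issue MUL r5<-Mul1  regs: r0:6,r1:5,r2:7,r3:2,r4:3,r5:Mul1
  c2: issue ADD r4<-Add1  regs: r0:6,r1:5,r2:7,r3:2,r4:Add1,r5:Mul1
  c3: issue MUL r5<-Mul2  regs: r0:6,r1:5,r2:7,r3:2,r4:Add1,r5:Mul2
  c4: issue ADD r4<-Add2  regs: r0:6,r1:5,r2:7,r3:2,r4:Add2,r5:Mul2
  c5: stall  regs: r0:6,r1:5,r2:7,r3:2,r4:Add2,r5:Mul2
  c6: CDB Add2=14; issue ADD r0<-Add2  regs: r0:Add2,r1:5,r2:7,r3:2,r4:14,r5:Mul2
  c7: CDB Mul1=21; stall  regs: r0:Add2,r1:5,r2:7,r3:2,r4:14,r5:Mul2
  c8: CDB Add2=12; issue ADD r3<-Add2  regs: r0:12,r1:5,r2:7,r3:Add2,r4:14,r5:Mul2
  c9: CDB Add1=24; issue ADD r3<-Add1  regs: r0:12,r1:5,r2:7,r3:Add1,r4:14,r5:Mul2
  c10: CDB Mul2=4; stall  regs: r0:12,r1:5,r2:7,r3:Add1,r4:14,r5:4
  c11: CDB Add1=21; issue SUB r1<-Add1  regs: r0:12,r1:Add1,r2:7,r3:21,r4:14,r5:4
  c12: CDB Add2=11; issue ADD r0<-Add2  regs: r0:Add2,r1:Add1,r2:7,r3:21,r4:14,r5:4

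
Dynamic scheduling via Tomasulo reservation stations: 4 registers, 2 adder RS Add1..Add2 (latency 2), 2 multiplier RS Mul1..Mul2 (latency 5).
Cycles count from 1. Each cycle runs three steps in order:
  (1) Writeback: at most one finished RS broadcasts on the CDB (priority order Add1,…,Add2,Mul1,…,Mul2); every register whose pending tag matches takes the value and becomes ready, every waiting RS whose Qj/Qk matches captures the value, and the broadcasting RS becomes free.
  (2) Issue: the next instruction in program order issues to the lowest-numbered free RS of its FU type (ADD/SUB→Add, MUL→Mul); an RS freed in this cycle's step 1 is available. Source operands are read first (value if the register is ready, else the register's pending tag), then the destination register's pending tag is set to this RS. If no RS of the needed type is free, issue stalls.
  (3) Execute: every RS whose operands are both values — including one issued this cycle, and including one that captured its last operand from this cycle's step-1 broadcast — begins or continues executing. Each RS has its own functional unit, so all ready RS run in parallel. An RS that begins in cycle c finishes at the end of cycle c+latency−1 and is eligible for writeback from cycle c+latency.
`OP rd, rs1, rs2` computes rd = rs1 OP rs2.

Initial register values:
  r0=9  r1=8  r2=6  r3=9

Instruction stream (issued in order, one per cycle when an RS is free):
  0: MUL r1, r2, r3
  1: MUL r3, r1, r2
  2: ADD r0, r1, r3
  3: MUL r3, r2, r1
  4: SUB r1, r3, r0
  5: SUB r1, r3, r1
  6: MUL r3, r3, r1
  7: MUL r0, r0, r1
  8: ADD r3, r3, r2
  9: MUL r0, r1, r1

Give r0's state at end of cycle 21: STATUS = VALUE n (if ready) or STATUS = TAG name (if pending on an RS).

STATUS = TAG Mul2

  c1: issue MUL r1<-Mul1  regs: r0:9,r1:Mul1,r2:6,r3:9
  c2: issue MUL r3<-Mul2  regs: r0:9,r1:Mul1,r2:6,r3:Mul2
  c3: issue ADD r0<-Add1  regs: r0:Add1,r1:Mul1,r2:6,r3:Mul2
  c4: stall  regs: r0:Add1,r1:Mul1,r2:6,r3:Mul2
  c5: stall  regs: r0:Add1,r1:Mul1,r2:6,r3:Mul2
  c6: CDB Mul1=54; issue MUL r3<-Mul1  regs: r0:Add1,r1:54,r2:6,r3:Mul1
  c7: issue SUB r1<-Add2  regs: r0:Add1,r1:Add2,r2:6,r3:Mul1
  c8: stall  regs: r0:Add1,r1:Add2,r2:6,r3:Mul1
  c9: stall  regs: r0:Add1,r1:Add2,r2:6,r3:Mul1
  c10: stall  regs: r0:Add1,r1:Add2,r2:6,r3:Mul1
  c11: CDB Mul1=324; stall  regs: r0:Add1,r1:Add2,r2:6,r3:324
  c12: CDB Mul2=324; stall  regs: r0:Add1,r1:Add2,r2:6,r3:324
  c13: stall  regs: r0:Add1,r1:Add2,r2:6,r3:324
  c14: CDB Add1=378; issue SUB r1<-Add1  regs: r0:378,r1:Add1,r2:6,r3:324
  c15: issue MUL r3<-Mul1  regs: r0:378,r1:Add1,r2:6,r3:Mul1
  c16: CDB Add2=-54; issue MUL r0<-Mul2  regs: r0:Mul2,r1:Add1,r2:6,r3:Mul1
  c17: issue ADD r3<-Add2  regs: r0:Mul2,r1:Add1,r2:6,r3:Add2
  c18: CDB Add1=378; stall  regs: r0:Mul2,r1:378,r2:6,r3:Add2
  c19: stall  regs: r0:Mul2,r1:378,r2:6,r3:Add2
  c20: stall  regs: r0:Mul2,r1:378,r2:6,r3:Add2
  c21: stall  regs: r0:Mul2,r1:378,r2:6,r3:Add2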